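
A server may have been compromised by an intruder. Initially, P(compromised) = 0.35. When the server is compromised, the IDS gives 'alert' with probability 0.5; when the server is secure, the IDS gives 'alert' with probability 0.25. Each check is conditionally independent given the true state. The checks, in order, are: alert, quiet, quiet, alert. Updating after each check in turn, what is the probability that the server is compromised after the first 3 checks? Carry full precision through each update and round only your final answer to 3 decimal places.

0.324

After 'alert': P(compromised) = 0.5·0.3500 / (0.5·0.3500 + 0.25·0.6500) ≈ 0.5185
After 'quiet': P(compromised) = 0.5·0.5185 / (0.5·0.5185 + 0.75·0.4815) ≈ 0.4179
After 'quiet': P(compromised) = 0.5·0.4179 / (0.5·0.4179 + 0.75·0.5821) ≈ 0.3237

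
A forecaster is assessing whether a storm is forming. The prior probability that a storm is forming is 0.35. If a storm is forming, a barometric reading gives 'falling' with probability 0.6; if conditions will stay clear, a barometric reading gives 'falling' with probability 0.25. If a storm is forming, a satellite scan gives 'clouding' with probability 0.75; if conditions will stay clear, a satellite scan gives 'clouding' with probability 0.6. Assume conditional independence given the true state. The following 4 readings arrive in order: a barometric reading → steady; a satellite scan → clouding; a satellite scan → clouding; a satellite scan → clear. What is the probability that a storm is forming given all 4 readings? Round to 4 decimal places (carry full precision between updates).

0.2190

Each posterior becomes the prior for the next update.
After a barometric reading='steady': P(storm) = 0.4·0.3500 / (0.4·0.3500 + 0.75·0.6500) ≈ 0.2231
After a satellite scan='clouding': P(storm) = 0.75·0.2231 / (0.75·0.2231 + 0.6·0.7769) ≈ 0.2642
After a satellite scan='clouding': P(storm) = 0.75·0.2642 / (0.75·0.2642 + 0.6·0.7358) ≈ 0.3097
After a satellite scan='clear': P(storm) = 0.25·0.3097 / (0.25·0.3097 + 0.4·0.6903) ≈ 0.2190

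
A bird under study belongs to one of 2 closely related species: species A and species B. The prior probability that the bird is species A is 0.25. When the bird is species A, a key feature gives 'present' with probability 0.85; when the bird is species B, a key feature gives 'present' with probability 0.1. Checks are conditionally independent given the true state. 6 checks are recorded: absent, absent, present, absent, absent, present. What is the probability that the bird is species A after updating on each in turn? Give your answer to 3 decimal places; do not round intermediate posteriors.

After 'absent': P(species A) = 0.15·0.2500 / (0.15·0.2500 + 0.9·0.7500) ≈ 0.0526
After 'absent': P(species A) = 0.15·0.0526 / (0.15·0.0526 + 0.9·0.9474) ≈ 0.0092
After 'present': P(species A) = 0.85·0.0092 / (0.85·0.0092 + 0.1·0.9908) ≈ 0.0730
After 'absent': P(species A) = 0.15·0.0730 / (0.15·0.0730 + 0.9·0.9270) ≈ 0.0129
After 'absent': P(species A) = 0.15·0.0129 / (0.15·0.0129 + 0.9·0.9871) ≈ 0.0022
After 'present': P(species A) = 0.85·0.0022 / (0.85·0.0022 + 0.1·0.9978) ≈ 0.0182

0.018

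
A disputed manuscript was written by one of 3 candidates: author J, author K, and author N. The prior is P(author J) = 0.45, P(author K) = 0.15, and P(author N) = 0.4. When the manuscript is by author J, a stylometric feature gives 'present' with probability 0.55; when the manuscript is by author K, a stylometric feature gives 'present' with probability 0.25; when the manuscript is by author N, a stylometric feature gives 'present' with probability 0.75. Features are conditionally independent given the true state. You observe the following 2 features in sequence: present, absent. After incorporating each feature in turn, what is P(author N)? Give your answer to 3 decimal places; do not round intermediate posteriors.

0.350

After 'present': normaliser = 0.55·0.4500 + 0.25·0.1500 + 0.75·0.4000; P(author J) ≈ 0.4231, P(author K) ≈ 0.0641, P(author N) ≈ 0.5128
After 'absent': normaliser = 0.45·0.4231 + 0.75·0.0641 + 0.25·0.5128; P(author J) ≈ 0.5192, P(author K) ≈ 0.1311, P(author N) ≈ 0.3497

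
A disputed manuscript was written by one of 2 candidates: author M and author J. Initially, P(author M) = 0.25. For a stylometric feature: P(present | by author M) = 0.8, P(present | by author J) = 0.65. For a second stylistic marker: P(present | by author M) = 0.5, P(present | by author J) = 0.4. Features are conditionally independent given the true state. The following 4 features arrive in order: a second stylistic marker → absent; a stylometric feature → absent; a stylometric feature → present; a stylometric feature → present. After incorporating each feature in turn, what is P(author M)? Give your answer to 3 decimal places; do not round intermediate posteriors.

Each posterior becomes the prior for the next update.
After a second stylistic marker='absent': P(author M) = 0.5·0.2500 / (0.5·0.2500 + 0.6·0.7500) ≈ 0.2174
After a stylometric feature='absent': P(author M) = 0.2·0.2174 / (0.2·0.2174 + 0.35·0.7826) ≈ 0.1370
After a stylometric feature='present': P(author M) = 0.8·0.1370 / (0.8·0.1370 + 0.65·0.8630) ≈ 0.1634
After a stylometric feature='present': P(author M) = 0.8·0.1634 / (0.8·0.1634 + 0.65·0.8366) ≈ 0.1938

0.194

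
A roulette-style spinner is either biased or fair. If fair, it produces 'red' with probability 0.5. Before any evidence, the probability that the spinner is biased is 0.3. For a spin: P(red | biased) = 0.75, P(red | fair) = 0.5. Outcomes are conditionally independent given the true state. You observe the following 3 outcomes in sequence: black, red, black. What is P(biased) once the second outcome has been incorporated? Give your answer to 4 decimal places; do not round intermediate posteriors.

After 'black': P(biased) = 0.25·0.3000 / (0.25·0.3000 + 0.5·0.7000) ≈ 0.1765
After 'red': P(biased) = 0.75·0.1765 / (0.75·0.1765 + 0.5·0.8235) ≈ 0.2432

0.2432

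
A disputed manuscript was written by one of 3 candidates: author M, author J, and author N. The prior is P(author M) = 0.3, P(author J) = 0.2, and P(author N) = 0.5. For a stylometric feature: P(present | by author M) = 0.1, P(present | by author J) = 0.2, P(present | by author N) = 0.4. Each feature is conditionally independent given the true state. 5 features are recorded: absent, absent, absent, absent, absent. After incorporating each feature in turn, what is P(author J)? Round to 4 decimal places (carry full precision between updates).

After 'absent': normaliser = 0.9·0.3000 + 0.8·0.2000 + 0.6·0.5000; P(author M) ≈ 0.3699, P(author J) ≈ 0.2192, P(author N) ≈ 0.4110
After 'absent': normaliser = 0.9·0.3699 + 0.8·0.2192 + 0.6·0.4110; P(author M) ≈ 0.4410, P(author J) ≈ 0.2323, P(author N) ≈ 0.3267
After 'absent': normaliser = 0.9·0.4410 + 0.8·0.2323 + 0.6·0.3267; P(author M) ≈ 0.5097, P(author J) ≈ 0.2386, P(author N) ≈ 0.2517
After 'absent': normaliser = 0.9·0.5097 + 0.8·0.2386 + 0.6·0.2517; P(author M) ≈ 0.5729, P(author J) ≈ 0.2385, P(author N) ≈ 0.1886
After 'absent': normaliser = 0.9·0.5729 + 0.8·0.2385 + 0.6·0.1886; P(author M) ≈ 0.6292, P(author J) ≈ 0.2328, P(author N) ≈ 0.1381

0.2328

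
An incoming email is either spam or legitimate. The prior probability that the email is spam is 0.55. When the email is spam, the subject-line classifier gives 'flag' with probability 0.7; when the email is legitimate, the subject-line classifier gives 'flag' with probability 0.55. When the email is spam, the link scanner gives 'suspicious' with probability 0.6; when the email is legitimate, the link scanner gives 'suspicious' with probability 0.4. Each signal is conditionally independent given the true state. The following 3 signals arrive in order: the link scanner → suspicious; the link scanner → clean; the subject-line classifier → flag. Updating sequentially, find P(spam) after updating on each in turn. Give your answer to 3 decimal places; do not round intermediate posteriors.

After the link scanner='suspicious': P(spam) = 0.6·0.5500 / (0.6·0.5500 + 0.4·0.4500) ≈ 0.6471
After the link scanner='clean': P(spam) = 0.4·0.6471 / (0.4·0.6471 + 0.6·0.3529) ≈ 0.5500
After the subject-line classifier='flag': P(spam) = 0.7·0.5500 / (0.7·0.5500 + 0.55·0.4500) ≈ 0.6087

0.609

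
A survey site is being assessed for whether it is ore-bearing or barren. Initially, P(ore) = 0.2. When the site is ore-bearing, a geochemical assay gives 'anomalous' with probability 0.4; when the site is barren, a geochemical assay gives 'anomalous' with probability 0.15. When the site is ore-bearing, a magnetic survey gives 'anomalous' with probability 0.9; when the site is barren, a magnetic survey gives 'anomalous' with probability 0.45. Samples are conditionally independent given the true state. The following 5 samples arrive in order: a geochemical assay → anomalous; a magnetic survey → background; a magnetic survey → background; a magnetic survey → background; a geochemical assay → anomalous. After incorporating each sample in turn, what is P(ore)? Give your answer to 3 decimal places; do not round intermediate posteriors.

0.011

Each posterior becomes the prior for the next update.
After a geochemical assay='anomalous': P(ore) = 0.4·0.2000 / (0.4·0.2000 + 0.15·0.8000) ≈ 0.4000
After a magnetic survey='background': P(ore) = 0.1·0.4000 / (0.1·0.4000 + 0.55·0.6000) ≈ 0.1081
After a magnetic survey='background': P(ore) = 0.1·0.1081 / (0.1·0.1081 + 0.55·0.8919) ≈ 0.0216
After a magnetic survey='background': P(ore) = 0.1·0.0216 / (0.1·0.0216 + 0.55·0.9784) ≈ 0.0040
After a geochemical assay='anomalous': P(ore) = 0.4·0.0040 / (0.4·0.0040 + 0.15·0.9960) ≈ 0.0106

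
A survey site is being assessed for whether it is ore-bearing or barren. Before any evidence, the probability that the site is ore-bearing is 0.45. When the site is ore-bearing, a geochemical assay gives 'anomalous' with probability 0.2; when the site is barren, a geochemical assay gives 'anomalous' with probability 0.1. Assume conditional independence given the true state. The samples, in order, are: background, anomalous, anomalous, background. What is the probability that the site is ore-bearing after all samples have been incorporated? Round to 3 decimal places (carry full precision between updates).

0.721

After 'background': P(ore) = 0.8·0.4500 / (0.8·0.4500 + 0.9·0.5500) ≈ 0.4211
After 'anomalous': P(ore) = 0.2·0.4211 / (0.2·0.4211 + 0.1·0.5789) ≈ 0.5926
After 'anomalous': P(ore) = 0.2·0.5926 / (0.2·0.5926 + 0.1·0.4074) ≈ 0.7442
After 'background': P(ore) = 0.8·0.7442 / (0.8·0.7442 + 0.9·0.2558) ≈ 0.7211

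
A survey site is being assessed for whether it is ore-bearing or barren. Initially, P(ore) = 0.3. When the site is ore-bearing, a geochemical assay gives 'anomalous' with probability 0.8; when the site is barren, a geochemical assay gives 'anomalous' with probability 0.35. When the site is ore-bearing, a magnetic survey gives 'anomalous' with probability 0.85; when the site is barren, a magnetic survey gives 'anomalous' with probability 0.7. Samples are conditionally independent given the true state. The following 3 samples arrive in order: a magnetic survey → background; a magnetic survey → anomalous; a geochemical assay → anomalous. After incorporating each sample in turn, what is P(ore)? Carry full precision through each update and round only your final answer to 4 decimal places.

After a magnetic survey='background': P(ore) = 0.15·0.3000 / (0.15·0.3000 + 0.3·0.7000) ≈ 0.1765
After a magnetic survey='anomalous': P(ore) = 0.85·0.1765 / (0.85·0.1765 + 0.7·0.8235) ≈ 0.2065
After a geochemical assay='anomalous': P(ore) = 0.8·0.2065 / (0.8·0.2065 + 0.35·0.7935) ≈ 0.3729

0.3729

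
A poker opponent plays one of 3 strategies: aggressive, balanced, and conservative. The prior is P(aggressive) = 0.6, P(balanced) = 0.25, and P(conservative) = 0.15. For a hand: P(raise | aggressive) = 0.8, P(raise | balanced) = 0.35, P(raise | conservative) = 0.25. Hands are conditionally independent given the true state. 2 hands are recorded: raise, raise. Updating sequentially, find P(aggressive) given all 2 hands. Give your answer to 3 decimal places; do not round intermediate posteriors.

0.906

Apply Bayes' rule sequentially, carrying P(aggressive) forward.
After 'raise': normaliser = 0.8·0.6000 + 0.35·0.2500 + 0.25·0.1500; P(aggressive) ≈ 0.7934, P(balanced) ≈ 0.1446, P(conservative) ≈ 0.0620
After 'raise': normaliser = 0.8·0.7934 + 0.35·0.1446 + 0.25·0.0620; P(aggressive) ≈ 0.9057, P(balanced) ≈ 0.0722, P(conservative) ≈ 0.0221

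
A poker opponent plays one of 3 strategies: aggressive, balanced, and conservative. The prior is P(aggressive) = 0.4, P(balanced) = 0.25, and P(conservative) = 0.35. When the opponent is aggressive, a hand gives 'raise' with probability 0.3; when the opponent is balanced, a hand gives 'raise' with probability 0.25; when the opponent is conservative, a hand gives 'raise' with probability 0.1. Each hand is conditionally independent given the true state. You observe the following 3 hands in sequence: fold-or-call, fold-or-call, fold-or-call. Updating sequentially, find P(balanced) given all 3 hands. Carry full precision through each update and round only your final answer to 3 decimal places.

Apply Bayes' rule sequentially, carrying P(balanced) forward.
After 'fold-or-call': normaliser = 0.7·0.4000 + 0.75·0.2500 + 0.9·0.3500; P(aggressive) ≈ 0.3578, P(balanced) ≈ 0.2396, P(conservative) ≈ 0.4026
After 'fold-or-call': normaliser = 0.7·0.3578 + 0.75·0.2396 + 0.9·0.4026; P(aggressive) ≈ 0.3161, P(balanced) ≈ 0.2268, P(conservative) ≈ 0.4572
After 'fold-or-call': normaliser = 0.7·0.3161 + 0.75·0.2268 + 0.9·0.4572; P(aggressive) ≈ 0.2756, P(balanced) ≈ 0.2119, P(conservative) ≈ 0.5125

0.212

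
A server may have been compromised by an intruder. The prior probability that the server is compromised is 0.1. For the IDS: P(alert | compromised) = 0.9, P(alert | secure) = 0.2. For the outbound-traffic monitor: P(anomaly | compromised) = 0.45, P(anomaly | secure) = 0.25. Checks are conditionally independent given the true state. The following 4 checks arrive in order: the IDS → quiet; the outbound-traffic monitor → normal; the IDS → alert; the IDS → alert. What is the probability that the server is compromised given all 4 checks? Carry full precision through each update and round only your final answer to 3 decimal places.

0.171

After the IDS='quiet': P(compromised) = 0.1·0.1000 / (0.1·0.1000 + 0.8·0.9000) ≈ 0.0137
After the outbound-traffic monitor='normal': P(compromised) = 0.55·0.0137 / (0.55·0.0137 + 0.75·0.9863) ≈ 0.0101
After the IDS='alert': P(compromised) = 0.9·0.0101 / (0.9·0.0101 + 0.2·0.9899) ≈ 0.0438
After the IDS='alert': P(compromised) = 0.9·0.0438 / (0.9·0.0438 + 0.2·0.9562) ≈ 0.1710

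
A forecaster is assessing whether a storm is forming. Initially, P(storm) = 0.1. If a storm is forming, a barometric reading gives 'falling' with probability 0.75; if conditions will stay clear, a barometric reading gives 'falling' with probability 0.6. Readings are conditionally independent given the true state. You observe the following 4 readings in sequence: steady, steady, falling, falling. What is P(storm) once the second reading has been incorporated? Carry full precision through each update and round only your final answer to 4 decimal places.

0.0416

Apply Bayes' rule sequentially, carrying P(storm) forward.
After 'steady': P(storm) = 0.25·0.1000 / (0.25·0.1000 + 0.4·0.9000) ≈ 0.0649
After 'steady': P(storm) = 0.25·0.0649 / (0.25·0.0649 + 0.4·0.9351) ≈ 0.0416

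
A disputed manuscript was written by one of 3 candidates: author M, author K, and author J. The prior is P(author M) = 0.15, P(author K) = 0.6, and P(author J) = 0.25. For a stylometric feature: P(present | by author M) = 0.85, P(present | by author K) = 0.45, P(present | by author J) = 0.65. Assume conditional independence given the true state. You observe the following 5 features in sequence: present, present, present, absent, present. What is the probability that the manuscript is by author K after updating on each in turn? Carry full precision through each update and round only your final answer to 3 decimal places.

Each posterior becomes the prior for the next update.
After 'present': normaliser = 0.85·0.1500 + 0.45·0.6000 + 0.65·0.2500; P(author M) ≈ 0.2277, P(author K) ≈ 0.4821, P(author J) ≈ 0.2902
After 'present': normaliser = 0.85·0.2277 + 0.45·0.4821 + 0.65·0.2902; P(author M) ≈ 0.3230, P(author K) ≈ 0.3621, P(author J) ≈ 0.3148
After 'present': normaliser = 0.85·0.3230 + 0.45·0.3621 + 0.65·0.3148; P(author M) ≈ 0.4276, P(author K) ≈ 0.2538, P(author J) ≈ 0.3187
After 'absent': normaliser = 0.15·0.4276 + 0.55·0.2538 + 0.35·0.3187; P(author M) ≈ 0.2034, P(author K) ≈ 0.4428, P(author J) ≈ 0.3538
After 'present': normaliser = 0.85·0.2034 + 0.45·0.4428 + 0.65·0.3538; P(author M) ≈ 0.2872, P(author K) ≈ 0.3309, P(author J) ≈ 0.3819

0.331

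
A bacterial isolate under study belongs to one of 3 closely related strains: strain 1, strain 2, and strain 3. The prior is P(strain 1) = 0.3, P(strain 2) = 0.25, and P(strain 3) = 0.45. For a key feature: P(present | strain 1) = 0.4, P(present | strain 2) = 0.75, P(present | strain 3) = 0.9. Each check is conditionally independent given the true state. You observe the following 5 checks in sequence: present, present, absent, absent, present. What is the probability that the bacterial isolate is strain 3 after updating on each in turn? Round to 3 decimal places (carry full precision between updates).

0.195

After 'present': normaliser = 0.4·0.3000 + 0.75·0.2500 + 0.9·0.4500; P(strain 1) ≈ 0.1684, P(strain 2) ≈ 0.2632, P(strain 3) ≈ 0.5684
After 'present': normaliser = 0.4·0.1684 + 0.75·0.2632 + 0.9·0.5684; P(strain 1) ≈ 0.0868, P(strain 2) ≈ 0.2542, P(strain 3) ≈ 0.6590
After 'absent': normaliser = 0.6·0.0868 + 0.25·0.2542 + 0.1·0.6590; P(strain 1) ≈ 0.2868, P(strain 2) ≈ 0.3501, P(strain 3) ≈ 0.3630
After 'absent': normaliser = 0.6·0.2868 + 0.25·0.3501 + 0.1·0.3630; P(strain 1) ≈ 0.5815, P(strain 2) ≈ 0.2958, P(strain 3) ≈ 0.1227
After 'present': normaliser = 0.4·0.5815 + 0.75·0.2958 + 0.9·0.1227; P(strain 1) ≈ 0.4118, P(strain 2) ≈ 0.3927, P(strain 3) ≈ 0.1955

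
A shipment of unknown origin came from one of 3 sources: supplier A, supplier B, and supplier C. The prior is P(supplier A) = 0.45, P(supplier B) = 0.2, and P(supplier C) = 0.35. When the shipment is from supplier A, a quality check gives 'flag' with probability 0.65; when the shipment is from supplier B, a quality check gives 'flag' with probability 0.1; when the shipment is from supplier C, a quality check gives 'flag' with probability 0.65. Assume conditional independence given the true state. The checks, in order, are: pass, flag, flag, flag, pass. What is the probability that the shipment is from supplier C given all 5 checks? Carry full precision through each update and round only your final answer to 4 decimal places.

0.4349

After 'pass': normaliser = 0.35·0.4500 + 0.9·0.2000 + 0.35·0.3500; P(supplier A) ≈ 0.3424, P(supplier B) ≈ 0.3913, P(supplier C) ≈ 0.2663
After 'flag': normaliser = 0.65·0.3424 + 0.1·0.3913 + 0.65·0.2663; P(supplier A) ≈ 0.5119, P(supplier B) ≈ 0.0900, P(supplier C) ≈ 0.3981
After 'flag': normaliser = 0.65·0.5119 + 0.1·0.0900 + 0.65·0.3981; P(supplier A) ≈ 0.5541, P(supplier B) ≈ 0.0150, P(supplier C) ≈ 0.4309
After 'flag': normaliser = 0.65·0.5541 + 0.1·0.0150 + 0.65·0.4309; P(supplier A) ≈ 0.5612, P(supplier B) ≈ 0.0023, P(supplier C) ≈ 0.4365
After 'pass': normaliser = 0.35·0.5612 + 0.9·0.0023 + 0.35·0.4365; P(supplier A) ≈ 0.5591, P(supplier B) ≈ 0.0060, P(supplier C) ≈ 0.4349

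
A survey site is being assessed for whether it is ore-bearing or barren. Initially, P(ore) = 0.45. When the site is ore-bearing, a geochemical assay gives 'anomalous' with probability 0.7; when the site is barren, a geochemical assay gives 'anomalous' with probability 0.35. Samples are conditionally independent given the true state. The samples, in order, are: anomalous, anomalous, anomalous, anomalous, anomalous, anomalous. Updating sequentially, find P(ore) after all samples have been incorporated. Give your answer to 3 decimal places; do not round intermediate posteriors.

Apply Bayes' rule sequentially, carrying P(ore) forward.
After 'anomalous': P(ore) = 0.7·0.4500 / (0.7·0.4500 + 0.35·0.5500) ≈ 0.6207
After 'anomalous': P(ore) = 0.7·0.6207 / (0.7·0.6207 + 0.35·0.3793) ≈ 0.7660
After 'anomalous': P(ore) = 0.7·0.7660 / (0.7·0.7660 + 0.35·0.2340) ≈ 0.8675
After 'anomalous': P(ore) = 0.7·0.8675 / (0.7·0.8675 + 0.35·0.1325) ≈ 0.9290
After 'anomalous': P(ore) = 0.7·0.9290 / (0.7·0.9290 + 0.35·0.0710) ≈ 0.9632
After 'anomalous': P(ore) = 0.7·0.9632 / (0.7·0.9632 + 0.35·0.0368) ≈ 0.9813

0.981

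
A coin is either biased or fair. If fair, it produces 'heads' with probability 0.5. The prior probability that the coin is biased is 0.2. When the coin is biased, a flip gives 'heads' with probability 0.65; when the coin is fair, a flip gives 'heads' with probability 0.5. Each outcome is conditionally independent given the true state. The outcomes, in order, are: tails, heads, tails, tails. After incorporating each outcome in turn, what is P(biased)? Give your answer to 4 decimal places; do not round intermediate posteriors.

After 'tails': P(biased) = 0.35·0.2000 / (0.35·0.2000 + 0.5·0.8000) ≈ 0.1489
After 'heads': P(biased) = 0.65·0.1489 / (0.65·0.1489 + 0.5·0.8511) ≈ 0.1853
After 'tails': P(biased) = 0.35·0.1853 / (0.35·0.1853 + 0.5·0.8147) ≈ 0.1374
After 'tails': P(biased) = 0.35·0.1374 / (0.35·0.1374 + 0.5·0.8626) ≈ 0.1003

0.1003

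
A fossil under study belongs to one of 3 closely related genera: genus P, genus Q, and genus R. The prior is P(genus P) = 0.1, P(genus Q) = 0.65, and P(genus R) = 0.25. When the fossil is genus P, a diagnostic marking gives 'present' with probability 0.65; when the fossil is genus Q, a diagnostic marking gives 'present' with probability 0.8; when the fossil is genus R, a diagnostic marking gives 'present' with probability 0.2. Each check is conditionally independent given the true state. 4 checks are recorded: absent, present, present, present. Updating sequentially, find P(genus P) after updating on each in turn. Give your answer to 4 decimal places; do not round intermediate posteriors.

0.1236

After 'absent': normaliser = 0.35·0.1000 + 0.2·0.6500 + 0.8·0.2500; P(genus P) ≈ 0.0959, P(genus Q) ≈ 0.3562, P(genus R) ≈ 0.5479
After 'present': normaliser = 0.65·0.0959 + 0.8·0.3562 + 0.2·0.5479; P(genus P) ≈ 0.1364, P(genus Q) ≈ 0.6237, P(genus R) ≈ 0.2399
After 'present': normaliser = 0.65·0.1364 + 0.8·0.6237 + 0.2·0.2399; P(genus P) ≈ 0.1395, P(genus Q) ≈ 0.7850, P(genus R) ≈ 0.0755
After 'present': normaliser = 0.65·0.1395 + 0.8·0.7850 + 0.2·0.0755; P(genus P) ≈ 0.1236, P(genus Q) ≈ 0.8558, P(genus R) ≈ 0.0206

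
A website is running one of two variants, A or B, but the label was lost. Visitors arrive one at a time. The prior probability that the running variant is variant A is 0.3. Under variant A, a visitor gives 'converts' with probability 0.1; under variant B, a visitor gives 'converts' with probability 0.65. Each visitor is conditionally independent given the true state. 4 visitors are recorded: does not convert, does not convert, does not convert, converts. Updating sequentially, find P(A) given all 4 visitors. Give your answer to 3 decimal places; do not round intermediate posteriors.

0.529

After 'does not convert': P(A) = 0.9·0.3000 / (0.9·0.3000 + 0.35·0.7000) ≈ 0.5243
After 'does not convert': P(A) = 0.9·0.5243 / (0.9·0.5243 + 0.35·0.4757) ≈ 0.7392
After 'does not convert': P(A) = 0.9·0.7392 / (0.9·0.7392 + 0.35·0.2608) ≈ 0.8793
After 'converts': P(A) = 0.1·0.8793 / (0.1·0.8793 + 0.65·0.1207) ≈ 0.5285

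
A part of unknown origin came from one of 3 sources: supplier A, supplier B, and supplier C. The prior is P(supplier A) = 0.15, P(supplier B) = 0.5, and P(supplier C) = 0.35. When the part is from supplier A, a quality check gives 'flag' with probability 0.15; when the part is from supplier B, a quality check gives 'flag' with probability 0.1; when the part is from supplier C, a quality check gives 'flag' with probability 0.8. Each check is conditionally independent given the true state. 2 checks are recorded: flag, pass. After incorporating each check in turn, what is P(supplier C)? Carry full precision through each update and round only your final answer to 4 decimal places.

Apply Bayes' rule sequentially, carrying P(supplier C) forward.
After 'flag': normaliser = 0.15·0.1500 + 0.1·0.5000 + 0.8·0.3500; P(supplier A) ≈ 0.0638, P(supplier B) ≈ 0.1418, P(supplier C) ≈ 0.7943
After 'pass': normaliser = 0.85·0.0638 + 0.9·0.1418 + 0.2·0.7943; P(supplier A) ≈ 0.1592, P(supplier B) ≈ 0.3746, P(supplier C) ≈ 0.4662

0.4662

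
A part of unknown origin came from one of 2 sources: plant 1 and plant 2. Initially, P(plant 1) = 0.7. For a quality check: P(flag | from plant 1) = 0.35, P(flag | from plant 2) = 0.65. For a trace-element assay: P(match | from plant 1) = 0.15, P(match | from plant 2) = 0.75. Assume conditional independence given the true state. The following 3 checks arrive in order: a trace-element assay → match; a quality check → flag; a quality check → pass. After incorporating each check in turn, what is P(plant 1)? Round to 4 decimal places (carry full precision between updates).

After a trace-element assay='match': P(plant 1) = 0.15·0.7000 / (0.15·0.7000 + 0.75·0.3000) ≈ 0.3182
After a quality check='flag': P(plant 1) = 0.35·0.3182 / (0.35·0.3182 + 0.65·0.6818) ≈ 0.2008
After a quality check='pass': P(plant 1) = 0.65·0.2008 / (0.65·0.2008 + 0.35·0.7992) ≈ 0.3182

0.3182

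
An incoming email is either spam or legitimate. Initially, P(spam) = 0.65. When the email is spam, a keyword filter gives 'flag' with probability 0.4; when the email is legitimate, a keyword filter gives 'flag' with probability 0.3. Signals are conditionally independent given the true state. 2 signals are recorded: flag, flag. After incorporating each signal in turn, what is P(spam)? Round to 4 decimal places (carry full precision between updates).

0.7675

After 'flag': P(spam) = 0.4·0.6500 / (0.4·0.6500 + 0.3·0.3500) ≈ 0.7123
After 'flag': P(spam) = 0.4·0.7123 / (0.4·0.7123 + 0.3·0.2877) ≈ 0.7675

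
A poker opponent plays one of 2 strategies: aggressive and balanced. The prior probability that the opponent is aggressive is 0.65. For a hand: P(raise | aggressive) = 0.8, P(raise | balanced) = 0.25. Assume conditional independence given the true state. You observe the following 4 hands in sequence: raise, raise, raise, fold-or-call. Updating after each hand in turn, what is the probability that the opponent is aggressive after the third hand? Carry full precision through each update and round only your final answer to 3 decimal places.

0.984

After 'raise': P(aggressive) = 0.8·0.6500 / (0.8·0.6500 + 0.25·0.3500) ≈ 0.8560
After 'raise': P(aggressive) = 0.8·0.8560 / (0.8·0.8560 + 0.25·0.1440) ≈ 0.9500
After 'raise': P(aggressive) = 0.8·0.9500 / (0.8·0.9500 + 0.25·0.0500) ≈ 0.9838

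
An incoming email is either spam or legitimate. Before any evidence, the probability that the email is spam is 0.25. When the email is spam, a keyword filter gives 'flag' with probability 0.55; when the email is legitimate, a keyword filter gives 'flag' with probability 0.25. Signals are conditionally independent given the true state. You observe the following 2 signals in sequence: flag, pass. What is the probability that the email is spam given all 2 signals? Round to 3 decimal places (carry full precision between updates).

0.306

After 'flag': P(spam) = 0.55·0.2500 / (0.55·0.2500 + 0.25·0.7500) ≈ 0.4231
After 'pass': P(spam) = 0.45·0.4231 / (0.45·0.4231 + 0.75·0.5769) ≈ 0.3056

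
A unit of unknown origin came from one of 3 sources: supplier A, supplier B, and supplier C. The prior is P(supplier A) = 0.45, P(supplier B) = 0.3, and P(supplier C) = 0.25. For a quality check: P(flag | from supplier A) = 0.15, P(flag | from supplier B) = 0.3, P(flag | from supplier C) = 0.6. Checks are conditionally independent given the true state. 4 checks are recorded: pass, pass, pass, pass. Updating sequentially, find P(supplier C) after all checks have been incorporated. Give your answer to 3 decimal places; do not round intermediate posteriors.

0.020

After 'pass': normaliser = 0.85·0.4500 + 0.7·0.3000 + 0.4·0.2500; P(supplier A) ≈ 0.5523, P(supplier B) ≈ 0.3032, P(supplier C) ≈ 0.1444
After 'pass': normaliser = 0.85·0.5523 + 0.7·0.3032 + 0.4·0.1444; P(supplier A) ≈ 0.6349, P(supplier B) ≈ 0.2870, P(supplier C) ≈ 0.0781
After 'pass': normaliser = 0.85·0.6349 + 0.7·0.2870 + 0.4·0.0781; P(supplier A) ≈ 0.6992, P(supplier B) ≈ 0.2603, P(supplier C) ≈ 0.0405
After 'pass': normaliser = 0.85·0.6992 + 0.7·0.2603 + 0.4·0.0405; P(supplier A) ≈ 0.7497, P(supplier B) ≈ 0.2299, P(supplier C) ≈ 0.0204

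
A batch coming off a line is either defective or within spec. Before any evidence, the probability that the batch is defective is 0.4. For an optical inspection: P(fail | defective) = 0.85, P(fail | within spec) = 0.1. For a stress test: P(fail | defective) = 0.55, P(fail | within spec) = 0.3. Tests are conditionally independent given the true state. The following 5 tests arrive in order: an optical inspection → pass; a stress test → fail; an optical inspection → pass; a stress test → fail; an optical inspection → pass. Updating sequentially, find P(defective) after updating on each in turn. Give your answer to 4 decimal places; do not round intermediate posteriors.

0.0103

After an optical inspection='pass': P(defective) = 0.15·0.4000 / (0.15·0.4000 + 0.9·0.6000) ≈ 0.1000
After a stress test='fail': P(defective) = 0.55·0.1000 / (0.55·0.1000 + 0.3·0.9000) ≈ 0.1692
After an optical inspection='pass': P(defective) = 0.15·0.1692 / (0.15·0.1692 + 0.9·0.8308) ≈ 0.0328
After a stress test='fail': P(defective) = 0.55·0.0328 / (0.55·0.0328 + 0.3·0.9672) ≈ 0.0586
After an optical inspection='pass': P(defective) = 0.15·0.0586 / (0.15·0.0586 + 0.9·0.9414) ≈ 0.0103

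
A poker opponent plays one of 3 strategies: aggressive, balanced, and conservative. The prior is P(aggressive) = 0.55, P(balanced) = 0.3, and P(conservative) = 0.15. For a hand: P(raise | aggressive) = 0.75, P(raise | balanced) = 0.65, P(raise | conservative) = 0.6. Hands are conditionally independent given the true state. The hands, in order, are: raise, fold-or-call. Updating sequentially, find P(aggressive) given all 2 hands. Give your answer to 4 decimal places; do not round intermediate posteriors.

0.4973

After 'raise': normaliser = 0.75·0.5500 + 0.65·0.3000 + 0.6·0.1500; P(aggressive) ≈ 0.5914, P(balanced) ≈ 0.2796, P(conservative) ≈ 0.1290
After 'fold-or-call': normaliser = 0.25·0.5914 + 0.35·0.2796 + 0.4·0.1290; P(aggressive) ≈ 0.4973, P(balanced) ≈ 0.3291, P(conservative) ≈ 0.1736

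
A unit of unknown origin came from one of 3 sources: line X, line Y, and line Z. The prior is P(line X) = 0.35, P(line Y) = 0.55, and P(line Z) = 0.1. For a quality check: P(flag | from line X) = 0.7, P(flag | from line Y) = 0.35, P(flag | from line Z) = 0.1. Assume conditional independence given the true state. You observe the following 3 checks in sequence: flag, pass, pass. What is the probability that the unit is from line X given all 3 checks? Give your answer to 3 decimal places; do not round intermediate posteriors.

0.198

Apply Bayes' rule sequentially, carrying P(line X) forward.
After 'flag': normaliser = 0.7·0.3500 + 0.35·0.5500 + 0.1·0.1000; P(line X) ≈ 0.5475, P(line Y) ≈ 0.4302, P(line Z) ≈ 0.0223
After 'pass': normaliser = 0.3·0.5475 + 0.65·0.4302 + 0.9·0.0223; P(line X) ≈ 0.3540, P(line Y) ≈ 0.6026, P(line Z) ≈ 0.0433
After 'pass': normaliser = 0.3·0.3540 + 0.65·0.6026 + 0.9·0.0433; P(line X) ≈ 0.1978, P(line Y) ≈ 0.7296, P(line Z) ≈ 0.0727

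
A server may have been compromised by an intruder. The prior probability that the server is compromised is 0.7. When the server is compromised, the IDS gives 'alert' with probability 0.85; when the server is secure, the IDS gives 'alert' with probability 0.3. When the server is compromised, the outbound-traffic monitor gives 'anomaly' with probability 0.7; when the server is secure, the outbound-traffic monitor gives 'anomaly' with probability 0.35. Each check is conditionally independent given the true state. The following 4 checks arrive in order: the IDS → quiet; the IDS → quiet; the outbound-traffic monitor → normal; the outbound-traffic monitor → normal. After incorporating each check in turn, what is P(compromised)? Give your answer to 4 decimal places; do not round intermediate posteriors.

After the IDS='quiet': P(compromised) = 0.15·0.7000 / (0.15·0.7000 + 0.7·0.3000) ≈ 0.3333
After the IDS='quiet': P(compromised) = 0.15·0.3333 / (0.15·0.3333 + 0.7·0.6667) ≈ 0.0968
After the outbound-traffic monitor='normal': P(compromised) = 0.3·0.0968 / (0.3·0.0968 + 0.65·0.9032) ≈ 0.0471
After the outbound-traffic monitor='normal': P(compromised) = 0.3·0.0471 / (0.3·0.0471 + 0.65·0.9529) ≈ 0.0223

0.0223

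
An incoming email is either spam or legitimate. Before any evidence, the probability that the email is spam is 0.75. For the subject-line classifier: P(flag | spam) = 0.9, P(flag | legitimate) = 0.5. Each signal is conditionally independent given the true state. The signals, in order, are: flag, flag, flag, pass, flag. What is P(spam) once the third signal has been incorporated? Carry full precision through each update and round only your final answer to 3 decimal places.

0.946

After 'flag': P(spam) = 0.9·0.7500 / (0.9·0.7500 + 0.5·0.2500) ≈ 0.8438
After 'flag': P(spam) = 0.9·0.8438 / (0.9·0.8438 + 0.5·0.1562) ≈ 0.9067
After 'flag': P(spam) = 0.9·0.9067 / (0.9·0.9067 + 0.5·0.0933) ≈ 0.9459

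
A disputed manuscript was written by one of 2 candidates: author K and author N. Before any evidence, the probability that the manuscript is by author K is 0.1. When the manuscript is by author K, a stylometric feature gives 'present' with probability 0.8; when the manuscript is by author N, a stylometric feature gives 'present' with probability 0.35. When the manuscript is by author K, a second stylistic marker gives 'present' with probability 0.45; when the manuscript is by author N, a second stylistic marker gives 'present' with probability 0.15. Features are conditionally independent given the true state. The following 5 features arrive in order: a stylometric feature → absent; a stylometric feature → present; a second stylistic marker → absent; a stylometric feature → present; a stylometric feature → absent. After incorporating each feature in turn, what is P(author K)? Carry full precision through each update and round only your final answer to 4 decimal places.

After a stylometric feature='absent': P(author K) = 0.2·0.1000 / (0.2·0.1000 + 0.65·0.9000) ≈ 0.0331
After a stylometric feature='present': P(author K) = 0.8·0.0331 / (0.8·0.0331 + 0.35·0.9669) ≈ 0.0725
After a second stylistic marker='absent': P(author K) = 0.55·0.0725 / (0.55·0.0725 + 0.85·0.9275) ≈ 0.0481
After a stylometric feature='present': P(author K) = 0.8·0.0481 / (0.8·0.0481 + 0.35·0.9519) ≈ 0.1036
After a stylometric feature='absent': P(author K) = 0.2·0.1036 / (0.2·0.1036 + 0.65·0.8964) ≈ 0.0343

0.0343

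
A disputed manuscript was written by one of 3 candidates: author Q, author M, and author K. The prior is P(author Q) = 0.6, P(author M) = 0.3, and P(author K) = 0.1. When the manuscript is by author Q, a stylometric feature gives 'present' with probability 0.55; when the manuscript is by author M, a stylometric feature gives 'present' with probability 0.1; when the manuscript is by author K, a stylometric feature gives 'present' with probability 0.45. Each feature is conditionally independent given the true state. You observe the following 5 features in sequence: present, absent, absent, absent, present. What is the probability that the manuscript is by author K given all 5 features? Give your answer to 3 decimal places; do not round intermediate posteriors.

0.152

After 'present': normaliser = 0.55·0.6000 + 0.1·0.3000 + 0.45·0.1000; P(author Q) ≈ 0.8148, P(author M) ≈ 0.0741, P(author K) ≈ 0.1111
After 'absent': normaliser = 0.45·0.8148 + 0.9·0.0741 + 0.55·0.1111; P(author Q) ≈ 0.7416, P(author M) ≈ 0.1348, P(author K) ≈ 0.1236
After 'absent': normaliser = 0.45·0.7416 + 0.9·0.1348 + 0.55·0.1236; P(author Q) ≈ 0.6380, P(author M) ≈ 0.2320, P(author K) ≈ 0.1300
After 'absent': normaliser = 0.45·0.6380 + 0.9·0.2320 + 0.55·0.1300; P(author Q) ≈ 0.5060, P(author M) ≈ 0.3680, P(author K) ≈ 0.1260
After 'present': normaliser = 0.55·0.5060 + 0.1·0.3680 + 0.45·0.1260; P(author Q) ≈ 0.7485, P(author M) ≈ 0.0990, P(author K) ≈ 0.1525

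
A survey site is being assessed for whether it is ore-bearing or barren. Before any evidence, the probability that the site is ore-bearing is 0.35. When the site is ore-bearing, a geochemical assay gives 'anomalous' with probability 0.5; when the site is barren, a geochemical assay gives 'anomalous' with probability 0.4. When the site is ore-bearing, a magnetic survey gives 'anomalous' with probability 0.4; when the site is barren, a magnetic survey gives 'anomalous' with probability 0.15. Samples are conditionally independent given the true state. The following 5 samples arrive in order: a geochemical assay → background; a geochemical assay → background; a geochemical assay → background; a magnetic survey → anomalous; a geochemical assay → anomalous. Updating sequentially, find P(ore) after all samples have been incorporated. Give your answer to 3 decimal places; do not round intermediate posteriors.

After a geochemical assay='background': P(ore) = 0.5·0.3500 / (0.5·0.3500 + 0.6·0.6500) ≈ 0.3097
After a geochemical assay='background': P(ore) = 0.5·0.3097 / (0.5·0.3097 + 0.6·0.6903) ≈ 0.2722
After a geochemical assay='background': P(ore) = 0.5·0.2722 / (0.5·0.2722 + 0.6·0.7278) ≈ 0.2376
After a magnetic survey='anomalous': P(ore) = 0.4·0.2376 / (0.4·0.2376 + 0.15·0.7624) ≈ 0.4538
After a geochemical assay='anomalous': P(ore) = 0.5·0.4538 / (0.5·0.4538 + 0.4·0.5462) ≈ 0.5095

0.509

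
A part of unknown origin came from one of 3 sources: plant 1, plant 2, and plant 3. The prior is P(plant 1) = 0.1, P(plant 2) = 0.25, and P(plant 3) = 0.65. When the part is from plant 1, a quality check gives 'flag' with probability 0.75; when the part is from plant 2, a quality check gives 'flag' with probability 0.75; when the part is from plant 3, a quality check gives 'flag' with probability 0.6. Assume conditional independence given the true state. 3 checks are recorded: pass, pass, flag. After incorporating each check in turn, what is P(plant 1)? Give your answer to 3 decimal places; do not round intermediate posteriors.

0.059

After 'pass': normaliser = 0.25·0.1000 + 0.25·0.2500 + 0.4·0.6500; P(plant 1) ≈ 0.0719, P(plant 2) ≈ 0.1799, P(plant 3) ≈ 0.7482
After 'pass': normaliser = 0.25·0.0719 + 0.25·0.1799 + 0.4·0.7482; P(plant 1) ≈ 0.0497, P(plant 2) ≈ 0.1241, P(plant 3) ≈ 0.8262
After 'flag': normaliser = 0.75·0.0497 + 0.75·0.1241 + 0.6·0.8262; P(plant 1) ≈ 0.0595, P(plant 2) ≈ 0.1487, P(plant 3) ≈ 0.7918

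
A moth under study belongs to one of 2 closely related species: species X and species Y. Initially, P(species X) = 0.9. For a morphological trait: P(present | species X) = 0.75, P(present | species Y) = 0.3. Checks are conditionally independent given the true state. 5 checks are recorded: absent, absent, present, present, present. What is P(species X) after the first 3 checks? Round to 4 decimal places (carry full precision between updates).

0.7416

After 'absent': P(species X) = 0.25·0.9000 / (0.25·0.9000 + 0.7·0.1000) ≈ 0.7627
After 'absent': P(species X) = 0.25·0.7627 / (0.25·0.7627 + 0.7·0.2373) ≈ 0.5344
After 'present': P(species X) = 0.75·0.5344 / (0.75·0.5344 + 0.3·0.4656) ≈ 0.7416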